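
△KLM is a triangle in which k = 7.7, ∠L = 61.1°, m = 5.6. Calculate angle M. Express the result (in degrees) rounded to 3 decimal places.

By the law of cosines, l² = m² + k² − 2·m·k·cos L = 48.972, so l ≈ 6.998.
Law of cosines again: cos M = (k² + l² − m²)/(2·k·l) ≈ 0.71358, so ∠M ≈ 44.47°.

44.473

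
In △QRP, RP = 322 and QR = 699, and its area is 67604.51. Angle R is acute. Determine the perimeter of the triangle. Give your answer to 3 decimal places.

From area = ½·QR·RP·sin R, we get sin R = 2·area/(QR·RP) ≈ 0.60072.
Taking the acute solution, ∠R ≈ 36.92°.
Law of cosines then gives PQ ≈ 482.08.
Perimeter = 322 + 482.08 + 699 = 1503.1.

perimeter ≈ 1503.083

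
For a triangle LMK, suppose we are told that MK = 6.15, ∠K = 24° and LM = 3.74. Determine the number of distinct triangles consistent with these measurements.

2

MK·sin K = 6.15·sin(24°) ≈ 2.501.
Since MK sin K < LM < MK (2.501 < 3.74 < 6.15), two triangles exist.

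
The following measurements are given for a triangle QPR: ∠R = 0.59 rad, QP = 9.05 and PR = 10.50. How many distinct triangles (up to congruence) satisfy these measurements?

PR·sin R = 10.50·sin(0.59 rad) ≈ 5.842.
Since PR sin R < QP < PR (5.842 < 9.05 < 10.50), two triangles exist.

2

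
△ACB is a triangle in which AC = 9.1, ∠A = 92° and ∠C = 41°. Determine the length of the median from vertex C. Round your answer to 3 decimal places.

The third angle is ∠B = 180° − ∠A − ∠C = 47.00°.
Law of sines: CB = AC·sin A/sin B ≈ 12.435.
Law of sines: BA = AC·sin C/sin B ≈ 8.1631.
Median from C: ½√(2·AC² + 2·CB² − BA²) ≈ 10.103.

m_C ≈ 10.103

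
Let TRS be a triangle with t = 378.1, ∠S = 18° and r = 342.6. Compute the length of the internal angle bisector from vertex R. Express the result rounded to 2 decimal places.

By the law of cosines, s² = t² + r² − 2·t·r·cos S = 13940, so s ≈ 118.07.
Law of cosines again: cos R = (s² + t² − r²)/(2·s·t) ≈ 0.44269, so ∠R ≈ 63.72°.
The bisector from R has length 2·s·t·cos(∠R/2)/(s+t) ≈ 152.83.

152.83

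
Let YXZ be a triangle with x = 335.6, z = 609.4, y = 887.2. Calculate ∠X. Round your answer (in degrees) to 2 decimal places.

By the law of cosines, cos X = (z² + y² − x²) / (2·z·y) ≈ 0.96721, so ∠X ≈ 14.71°.

∠X ≈ 14.71°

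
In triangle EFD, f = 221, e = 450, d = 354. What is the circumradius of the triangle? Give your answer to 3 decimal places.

R ≈ 228.785

By the law of cosines, cos E = (f² + d² − e²) / (2·f·d) ≈ -0.18114, so ∠E ≈ 100.44°.
Circumradius = e/(2 sin E) ≈ 228.78.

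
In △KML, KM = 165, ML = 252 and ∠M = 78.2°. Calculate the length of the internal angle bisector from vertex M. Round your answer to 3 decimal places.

t_M ≈ 154.763

By the law of cosines, LK² = KM² + ML² − 2·KM·ML·cos M = 73723, so LK ≈ 271.52.
The bisector from M has length 2·KM·ML·cos(∠M/2)/(KM+ML) ≈ 154.76.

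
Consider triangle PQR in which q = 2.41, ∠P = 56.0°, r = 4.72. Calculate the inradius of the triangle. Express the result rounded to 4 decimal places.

0.8535

By the law of cosines, p² = q² + r² − 2·q·r·cos P = 15.365, so p ≈ 3.9198.
Area = ½·q·r·sin P ≈ 4.7152.
Semiperimeter s = (3.9198+2.41+4.72)/2 = 5.5249.
Inradius = area/s = 4.7152/5.5249 ≈ 0.85345.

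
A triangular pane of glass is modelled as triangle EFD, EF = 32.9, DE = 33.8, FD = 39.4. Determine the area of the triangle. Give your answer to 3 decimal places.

Semiperimeter s = (39.4 + 33.8 + 32.9)/2 = 53.05.
Heron's formula: area = √(53.05·13.65·19.25·20.15) ≈ 529.98.

area ≈ 529.983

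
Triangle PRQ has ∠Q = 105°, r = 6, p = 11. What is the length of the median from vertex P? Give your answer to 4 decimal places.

By the law of cosines, q² = p² + r² − 2·p·r·cos Q = 191.16, so q ≈ 13.826.
Median from P: ½√(2·r² + 2·q² − p²) ≈ 9.1286.

9.1286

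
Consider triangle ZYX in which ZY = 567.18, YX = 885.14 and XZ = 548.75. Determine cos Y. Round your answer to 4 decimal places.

By the law of cosines, cos Y = (ZY² + YX² − XZ²) / (2·ZY·YX) ≈ 0.80078, so ∠Y ≈ 36.80°.

cos Y ≈ 0.8008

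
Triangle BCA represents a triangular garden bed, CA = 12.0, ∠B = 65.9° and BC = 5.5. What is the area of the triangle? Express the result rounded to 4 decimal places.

area ≈ 32.9980

Law of sines: sin A = BC·sin B/CA ≈ 0.41838.
Since CA ≥ BC, only the acute value applies: ∠A ≈ 24.73°.
Then ∠C = 180° − ∠B − ∠A ≈ 89.37°.
Law of sines gives AB = CA·sin C/sin B ≈ 13.145.
Area = ½·CA·BC·sin C ≈ 32.998.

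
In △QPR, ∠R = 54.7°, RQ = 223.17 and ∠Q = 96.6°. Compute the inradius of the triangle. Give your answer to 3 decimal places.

The third angle is ∠P = 180° − ∠R − ∠Q = 28.70°.
Law of sines: PR = RQ·sin Q/sin P ≈ 461.64.
Law of sines: QP = RQ·sin R/sin P ≈ 379.28.
Area = ½·RQ·PR·sin R ≈ 42041.
Semiperimeter s = (461.64+223.17+379.28)/2 = 532.04.
Inradius = area/s = 42041/532.04 ≈ 79.018.

79.018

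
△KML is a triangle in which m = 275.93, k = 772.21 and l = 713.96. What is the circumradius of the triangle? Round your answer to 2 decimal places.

By the law of cosines, cos K = (m² + l² − k²) / (2·m·l) ≈ -0.02648, so ∠K ≈ 91.52°.
Circumradius = k/(2 sin K) ≈ 386.24.

R ≈ 386.24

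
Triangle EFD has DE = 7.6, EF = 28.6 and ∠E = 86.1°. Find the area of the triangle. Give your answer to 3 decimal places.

108.428

Area = ½·DE·EF·sin E ≈ 108.43.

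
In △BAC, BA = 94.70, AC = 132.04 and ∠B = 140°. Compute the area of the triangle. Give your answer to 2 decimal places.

Law of sines: sin C = BA·sin B/AC ≈ 0.46101.
Since AC ≥ BA, only the acute value applies: ∠C ≈ 27.45°.
Then ∠A = 180° − ∠B − ∠C ≈ 12.55°.
Law of sines gives CB = AC·sin A/sin B ≈ 44.627.
Area = ½·AC·BA·sin A ≈ 1358.3.

1358.27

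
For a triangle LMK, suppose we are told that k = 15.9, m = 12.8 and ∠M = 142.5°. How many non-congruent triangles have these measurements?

0

k·sin M = 15.9·sin(142.5°) ≈ 9.679.
Since ∠M is not acute, a triangle exists only if m > k; here m ≤ k, so there is no triangle.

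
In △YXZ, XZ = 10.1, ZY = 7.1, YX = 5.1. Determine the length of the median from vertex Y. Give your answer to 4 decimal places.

Median from Y: ½√(2·ZY² + 2·YX² − XZ²) ≈ 3.5648.

3.5648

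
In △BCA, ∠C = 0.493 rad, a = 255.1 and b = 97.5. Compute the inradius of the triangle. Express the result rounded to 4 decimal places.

By the law of cosines, c² = a² + b² − 2·a·b·cos C = 30761, so c ≈ 175.39.
Area = ½·a·b·sin C ≈ 5885.7.
Semiperimeter s = (97.5+175.39+255.1)/2 = 263.99.
Inradius = area/s = 5885.7/263.99 ≈ 22.295.

22.2946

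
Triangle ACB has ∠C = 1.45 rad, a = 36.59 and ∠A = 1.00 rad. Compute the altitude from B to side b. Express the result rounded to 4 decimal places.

The third angle is ∠B = π − ∠A − ∠C = 0.692 rad.
Law of sines: c = a·sin C/sin A ≈ 43.167.
Law of sines: b = a·sin B/sin A ≈ 27.732.
Area = ½·a·c·sin B ≈ 503.66.
The altitude from B has length 2·area/b ≈ 36.323.

36.3234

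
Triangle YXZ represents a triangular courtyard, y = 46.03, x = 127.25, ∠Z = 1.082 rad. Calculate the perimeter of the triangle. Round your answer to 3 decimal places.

perimeter ≈ 286.464

By the law of cosines, z² = y² + x² − 2·y·x·cos Z = 12811, so z ≈ 113.18.
Semiperimeter s = (46.03+127.25+113.18)/2 = 143.23.
Perimeter = 46.03 + 127.25 + 113.18 = 286.46.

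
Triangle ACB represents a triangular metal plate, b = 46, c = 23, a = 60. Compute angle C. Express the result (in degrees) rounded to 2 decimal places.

By the law of cosines, cos C = (b² + a² − c²) / (2·b·a) ≈ 0.93967, so ∠C ≈ 20.00°.

∠C ≈ 20.00°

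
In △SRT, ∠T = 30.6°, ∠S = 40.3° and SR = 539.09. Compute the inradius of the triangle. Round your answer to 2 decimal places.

The third angle is ∠R = 180° − ∠T − ∠S = 109.10°.
Law of sines: RT = SR·sin S/sin T ≈ 684.97.
Law of sines: TS = SR·sin R/sin T ≈ 1000.7.
Area = ½·SR·RT·sin R ≈ 1.7447e+05.
Semiperimeter s = (684.97+1000.7+539.09)/2 = 1112.4.
Inradius = area/s = 1.7447e+05/1112.4 ≈ 156.84.

156.84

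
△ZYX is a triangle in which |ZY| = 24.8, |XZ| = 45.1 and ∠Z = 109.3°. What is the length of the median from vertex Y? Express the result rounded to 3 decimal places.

By the law of cosines, |YX|² = |XZ|² + |ZY|² − 2·|XZ|·|ZY|·cos Z = 3388.4, so |YX| ≈ 58.21.
Median from Y: ½√(2·|ZY|² + 2·|YX|² − |XZ|²) ≈ 38.642.

38.642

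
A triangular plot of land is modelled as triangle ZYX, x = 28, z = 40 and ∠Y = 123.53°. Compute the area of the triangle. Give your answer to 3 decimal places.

466.814

Area = ½·x·z·sin Y ≈ 466.81.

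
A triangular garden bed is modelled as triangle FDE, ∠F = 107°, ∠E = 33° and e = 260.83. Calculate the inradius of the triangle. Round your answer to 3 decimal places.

The third angle is ∠D = 180° − ∠E − ∠F = 40.00°.
Law of sines: f = e·sin F/sin E ≈ 457.98.
Law of sines: d = e·sin D/sin E ≈ 307.83.
Area = ½·e·f·sin D ≈ 38392.
Semiperimeter s = (457.98+307.83+260.83)/2 = 513.32.
Inradius = area/s = 38392/513.32 ≈ 74.791.

r ≈ 74.791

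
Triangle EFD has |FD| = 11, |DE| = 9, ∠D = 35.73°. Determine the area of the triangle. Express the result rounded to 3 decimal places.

area ≈ 28.906

Area = ½·|FD|·|DE|·sin D ≈ 28.906.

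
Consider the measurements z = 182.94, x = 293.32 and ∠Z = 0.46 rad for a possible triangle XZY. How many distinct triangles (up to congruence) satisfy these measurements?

x·sin Z = 293.32·sin(0.46 rad) ≈ 130.2.
Since x sin Z < z < x (130.2 < 182.94 < 293.32), two triangles exist.

2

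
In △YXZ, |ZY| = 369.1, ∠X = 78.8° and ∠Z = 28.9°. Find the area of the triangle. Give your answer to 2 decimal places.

area ≈ 31970.43

The third angle is ∠Y = 180° − ∠X − ∠Z = 72.30°.
Law of sines: |XZ| = |ZY|·sin Y/sin X ≈ 358.45.
Law of sines: |YX| = |ZY|·sin Z/sin X ≈ 181.84.
Area = ½·|ZY|·|XZ|·sin Z ≈ 31970.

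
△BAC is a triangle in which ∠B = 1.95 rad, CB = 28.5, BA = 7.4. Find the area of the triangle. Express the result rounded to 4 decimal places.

97.9588

Area = ½·CB·BA·sin B ≈ 97.959.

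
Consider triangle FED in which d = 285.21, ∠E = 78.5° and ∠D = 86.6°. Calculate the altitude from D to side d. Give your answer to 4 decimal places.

h_D ≈ 71.9913

The third angle is ∠F = 180° − ∠E − ∠D = 14.90°.
Law of sines: f = d·sin F/sin D ≈ 73.466.
Law of sines: e = d·sin E/sin D ≈ 279.98.
Area = ½·d·f·sin E ≈ 10266.
The altitude from D has length 2·area/d ≈ 71.991.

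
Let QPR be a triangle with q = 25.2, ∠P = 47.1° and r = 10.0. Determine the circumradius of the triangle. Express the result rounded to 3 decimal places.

By the law of cosines, p² = r² + q² − 2·r·q·cos P = 391.96, so p ≈ 19.798.
Area = ½·r·q·sin P ≈ 92.3.
Circumradius = p/(2 sin P) ≈ 13.513.

13.513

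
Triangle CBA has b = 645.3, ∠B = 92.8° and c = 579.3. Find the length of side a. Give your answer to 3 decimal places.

257.401

Law of sines: sin C = c·sin B/b ≈ 0.89665.
Since b ≥ c, only the acute value applies: ∠C ≈ 63.72°.
Then ∠A = 180° − ∠B − ∠C ≈ 23.48°.
Law of sines gives a = b·sin A/sin B ≈ 257.4.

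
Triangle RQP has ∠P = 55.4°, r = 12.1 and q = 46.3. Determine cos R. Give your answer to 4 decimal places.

By the law of cosines, p² = r² + q² − 2·r·q·cos P = 1653.9, so p ≈ 40.668.
Law of cosines again: cos R = (q² + p² − r²)/(2·q·p) ≈ 0.96955, so ∠R ≈ 14.18°.

0.9695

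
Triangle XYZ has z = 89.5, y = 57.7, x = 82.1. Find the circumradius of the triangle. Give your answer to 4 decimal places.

R ≈ 45.8462

By the law of cosines, cos X = (y² + z² − x²) / (2·y·z) ≈ 0.44529, so ∠X ≈ 63.56°.
Circumradius = x/(2 sin X) ≈ 45.846.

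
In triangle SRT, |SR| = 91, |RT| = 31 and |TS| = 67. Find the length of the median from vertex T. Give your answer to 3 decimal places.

25.588

Median from T: ½√(2·|RT|² + 2·|TS|² − |SR|²) ≈ 25.588.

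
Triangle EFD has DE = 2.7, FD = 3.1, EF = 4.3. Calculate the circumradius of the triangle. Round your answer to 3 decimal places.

By the law of cosines, cos E = (DE² + EF² − FD²) / (2·DE·EF) ≈ 0.69638, so ∠E ≈ 45.86°.
Circumradius = FD/(2 sin E) ≈ 2.1598.

2.160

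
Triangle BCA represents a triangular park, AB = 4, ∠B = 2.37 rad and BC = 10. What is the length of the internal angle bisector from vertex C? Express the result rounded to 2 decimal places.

By the law of cosines, CA² = AB² + BC² − 2·AB·BC·cos B = 173.34, so CA ≈ 13.166.
Law of cosines again: cos C = (BC² + CA² − AB²)/(2·BC·CA) ≈ 0.97730, so ∠C ≈ 0.213 rad.
The bisector from C has length 2·BC·CA·cos(∠C/2)/(BC+CA) ≈ 11.302.

11.30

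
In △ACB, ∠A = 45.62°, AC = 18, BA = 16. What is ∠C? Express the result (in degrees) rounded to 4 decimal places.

∠C ≈ 59.2278°

By the law of cosines, CB² = BA² + AC² − 2·BA·AC·cos A = 177.14, so CB ≈ 13.309.
Law of cosines again: cos C = (AC² + CB² − BA²)/(2·AC·CB) ≈ 0.51163, so ∠C ≈ 59.23°.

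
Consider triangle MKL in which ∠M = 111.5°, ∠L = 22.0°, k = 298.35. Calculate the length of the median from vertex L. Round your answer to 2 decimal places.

The third angle is ∠K = 180° − ∠L − ∠M = 46.50°.
Law of sines: m = k·sin M/sin K ≈ 382.69.
Law of sines: l = k·sin L/sin K ≈ 154.08.
Median from L: ½√(2·m² + 2·k² − l²) ≈ 334.36.

m_L ≈ 334.36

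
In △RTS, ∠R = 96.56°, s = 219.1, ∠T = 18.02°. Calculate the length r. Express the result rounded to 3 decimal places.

The third angle is ∠S = 180° − ∠R − ∠T = 65.42°.
Law of sines: r = s·sin R/sin S ≈ 239.36.

239.356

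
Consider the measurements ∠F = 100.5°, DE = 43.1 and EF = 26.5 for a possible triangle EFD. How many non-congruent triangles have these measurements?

EF·sin F = 26.5·sin(100.5°) ≈ 26.06.
Since ∠F is not acute, a triangle exists only if DE > EF; here DE > EF, so there is exactly one triangle.

1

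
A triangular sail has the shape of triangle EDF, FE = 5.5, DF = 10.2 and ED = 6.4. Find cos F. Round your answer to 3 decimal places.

By the law of cosines, cos F = (DF² + FE² − ED²) / (2·DF·FE) ≈ 0.83182, so ∠F ≈ 33.71°.

cos F ≈ 0.832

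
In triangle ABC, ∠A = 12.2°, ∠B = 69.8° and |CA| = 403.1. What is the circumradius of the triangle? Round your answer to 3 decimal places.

The third angle is ∠C = 180° − ∠A − ∠B = 98.00°.
Law of sines: |BC| = |CA|·sin A/sin B ≈ 90.768.
Law of sines: |AB| = |CA|·sin C/sin B ≈ 425.34.
Circumradius = |CA|/(2 sin B) ≈ 214.76.

R ≈ 214.759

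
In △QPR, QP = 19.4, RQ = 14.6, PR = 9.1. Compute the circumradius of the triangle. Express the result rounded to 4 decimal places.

10.1769

By the law of cosines, cos Q = (RQ² + QP² − PR²) / (2·RQ·QP) ≈ 0.89449, so ∠Q ≈ 26.56°.
Circumradius = PR/(2 sin Q) ≈ 10.177.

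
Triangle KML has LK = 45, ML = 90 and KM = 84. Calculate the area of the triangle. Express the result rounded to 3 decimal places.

1874.020

Semiperimeter s = (90 + 45 + 84)/2 = 109.5.
Heron's formula: area = √(109.5·19.5·64.5·25.5) ≈ 1874.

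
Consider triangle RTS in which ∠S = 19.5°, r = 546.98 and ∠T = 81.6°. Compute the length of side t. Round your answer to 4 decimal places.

The third angle is ∠R = 180° − ∠T − ∠S = 78.90°.
Law of sines: t = r·sin T/sin R ≈ 551.43.

551.4279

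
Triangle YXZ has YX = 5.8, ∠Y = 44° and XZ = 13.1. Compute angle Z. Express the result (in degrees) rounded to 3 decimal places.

17.912

Law of sines: sin Z = YX·sin Y/XZ ≈ 0.30756.
Since XZ ≥ YX, only the acute value applies: ∠Z ≈ 17.91°.
Then ∠X = 180° − ∠Y − ∠Z ≈ 118.09°.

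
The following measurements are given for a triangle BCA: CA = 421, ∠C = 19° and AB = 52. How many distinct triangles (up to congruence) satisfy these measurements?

CA·sin C = 421·sin(19°) ≈ 137.1.
Since AB = 52 < 137.1 = CA sin C, no triangle exists.

0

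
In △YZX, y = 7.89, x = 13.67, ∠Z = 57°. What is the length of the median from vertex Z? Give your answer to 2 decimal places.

By the law of cosines, z² = x² + y² − 2·x·y·cos Z = 131.64, so z ≈ 11.473.
Median from Z: ½√(2·x² + 2·y² − z²) ≈ 9.5735.

9.57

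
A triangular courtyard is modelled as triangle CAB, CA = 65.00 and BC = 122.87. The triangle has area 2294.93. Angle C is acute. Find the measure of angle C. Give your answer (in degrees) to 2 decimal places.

∠C ≈ 35.08°

From area = ½·BC·CA·sin C, we get sin C = 2·area/(BC·CA) ≈ 0.57470.
Taking the acute solution, ∠C ≈ 35.08°.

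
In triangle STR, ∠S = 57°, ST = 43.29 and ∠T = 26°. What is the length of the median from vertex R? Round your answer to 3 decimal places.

The third angle is ∠R = 180° − ∠S − ∠T = 97.00°.
Law of sines: TR = ST·sin S/sin R ≈ 36.579.
Law of sines: RS = ST·sin T/sin R ≈ 19.12.
Median from R: ½√(2·TR² + 2·RS² − ST²) ≈ 19.577.

m_R ≈ 19.577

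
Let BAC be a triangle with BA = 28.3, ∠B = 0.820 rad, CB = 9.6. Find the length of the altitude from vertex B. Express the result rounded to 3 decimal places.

8.691

By the law of cosines, AC² = CB² + BA² − 2·CB·BA·cos B = 522.36, so AC ≈ 22.855.
Area = ½·CB·BA·sin B ≈ 99.319.
The altitude from B has length 2·area/AC ≈ 8.6912.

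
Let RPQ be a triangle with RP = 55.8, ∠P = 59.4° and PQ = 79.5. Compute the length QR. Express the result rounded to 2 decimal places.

By the law of cosines, QR² = RP² + PQ² − 2·RP·PQ·cos P = 4917.6, so QR ≈ 70.125.

70.13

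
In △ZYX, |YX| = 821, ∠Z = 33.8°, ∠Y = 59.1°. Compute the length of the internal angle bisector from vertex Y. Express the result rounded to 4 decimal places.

t_Y ≈ 917.4115

The third angle is ∠X = 180° − ∠Z − ∠Y = 87.10°.
Law of sines: |XZ| = |YX|·sin Y/sin Z ≈ 1266.4.
Law of sines: |ZY| = |YX|·sin X/sin Z ≈ 1473.9.
The bisector from Y has length 2·|ZY|·|YX|·cos(∠Y/2)/(|ZY|+|YX|) ≈ 917.41.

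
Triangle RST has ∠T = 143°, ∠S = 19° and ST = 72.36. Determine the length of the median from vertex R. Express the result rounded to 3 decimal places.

m_R ≈ 107.361

The third angle is ∠R = 180° − ∠S − ∠T = 18.00°.
Law of sines: TR = ST·sin S/sin R ≈ 76.236.
Law of sines: RS = ST·sin T/sin R ≈ 140.92.
Median from R: ½√(2·TR² + 2·RS² − ST²) ≈ 107.36.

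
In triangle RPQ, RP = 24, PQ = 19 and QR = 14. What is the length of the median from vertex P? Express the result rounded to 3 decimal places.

m_P ≈ 20.482

Median from P: ½√(2·RP² + 2·PQ² − QR²) ≈ 20.482.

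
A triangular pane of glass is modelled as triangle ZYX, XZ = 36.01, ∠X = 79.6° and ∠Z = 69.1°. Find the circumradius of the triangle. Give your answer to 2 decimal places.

The third angle is ∠Y = 180° − ∠X − ∠Z = 31.30°.
Law of sines: YX = XZ·sin Z/sin Y ≈ 64.754.
Law of sines: ZY = XZ·sin X/sin Y ≈ 68.175.
Circumradius = XZ/(2 sin Y) ≈ 34.657.

R ≈ 34.66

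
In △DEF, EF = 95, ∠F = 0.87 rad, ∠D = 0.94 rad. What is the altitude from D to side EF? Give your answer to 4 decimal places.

h_D ≈ 87.3544

The third angle is ∠E = π − ∠F − ∠D = 1.332 rad.
Law of sines: FD = EF·sin E/sin D ≈ 114.29.
Law of sines: DE = EF·sin F/sin D ≈ 89.915.
Area = ½·EF·FD·sin F ≈ 4149.3.
The altitude from D has length 2·area/EF ≈ 87.354.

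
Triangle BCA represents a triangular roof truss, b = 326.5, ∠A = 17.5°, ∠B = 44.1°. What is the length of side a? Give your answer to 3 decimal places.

The third angle is ∠C = 180° − ∠A − ∠B = 118.40°.
Law of sines: a = b·sin A/sin B ≈ 141.08.

141.082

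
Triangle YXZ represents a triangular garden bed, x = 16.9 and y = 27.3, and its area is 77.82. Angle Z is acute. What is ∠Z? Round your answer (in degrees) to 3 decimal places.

From area = ½·y·x·sin Z, we get sin Z = 2·area/(y·x) ≈ 0.33734.
Taking the acute solution, ∠Z ≈ 19.72°.

19.715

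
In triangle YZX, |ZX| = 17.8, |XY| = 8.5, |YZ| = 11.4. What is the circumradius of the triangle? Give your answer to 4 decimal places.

11.0379

By the law of cosines, cos Y = (|XY|² + |YZ|² − |ZX|²) / (2·|XY|·|YZ|) ≈ -0.59149, so ∠Y ≈ 126.26°.
Circumradius = |ZX|/(2 sin Y) ≈ 11.038.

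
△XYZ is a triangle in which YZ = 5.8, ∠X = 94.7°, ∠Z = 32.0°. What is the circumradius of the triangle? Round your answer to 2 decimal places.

The third angle is ∠Y = 180° − ∠Z − ∠X = 53.30°.
Law of sines: ZX = YZ·sin Y/sin X ≈ 4.666.
Law of sines: XY = YZ·sin Z/sin X ≈ 3.0839.
Circumradius = YZ/(2 sin X) ≈ 2.9098.

2.91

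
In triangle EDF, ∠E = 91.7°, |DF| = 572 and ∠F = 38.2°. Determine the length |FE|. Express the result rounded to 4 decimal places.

The third angle is ∠D = 180° − ∠F − ∠E = 50.10°.
Law of sines: |FE| = |DF|·sin D/sin E ≈ 439.01.

439.0117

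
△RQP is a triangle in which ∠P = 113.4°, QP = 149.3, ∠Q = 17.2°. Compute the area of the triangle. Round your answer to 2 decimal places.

The third angle is ∠R = 180° − ∠Q − ∠P = 49.40°.
Law of sines: PR = QP·sin Q/sin R ≈ 58.147.
Law of sines: RQ = QP·sin P/sin R ≈ 180.46.
Area = ½·QP·PR·sin P ≈ 3983.7.

area ≈ 3983.66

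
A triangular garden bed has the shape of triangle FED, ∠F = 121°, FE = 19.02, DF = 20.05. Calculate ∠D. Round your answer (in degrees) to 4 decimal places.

By the law of cosines, ED² = DF² + FE² − 2·DF·FE·cos F = 1156.6, so ED ≈ 34.009.
Law of cosines again: cos D = (ED² + DF² − FE²)/(2·ED·DF) ≈ 0.87760, so ∠D ≈ 28.65°.

∠D ≈ 28.6455°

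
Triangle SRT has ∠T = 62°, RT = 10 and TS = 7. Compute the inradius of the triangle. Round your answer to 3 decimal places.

By the law of cosines, SR² = RT² + TS² − 2·RT·TS·cos T = 83.274, so SR ≈ 9.1255.
Area = ½·RT·TS·sin T ≈ 30.903.
Semiperimeter s = (10+7+9.1255)/2 = 13.063.
Inradius = area/s = 30.903/13.063 ≈ 2.3658.

2.366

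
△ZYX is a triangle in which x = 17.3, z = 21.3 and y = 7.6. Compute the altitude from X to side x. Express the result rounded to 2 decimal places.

Semiperimeter s = (21.3 + 7.6 + 17.3)/2 = 23.1.
Heron's formula: area = √(23.1·1.8·15.5·5.8) ≈ 61.14.
The altitude from X has length 2·area/x ≈ 7.0682.

7.07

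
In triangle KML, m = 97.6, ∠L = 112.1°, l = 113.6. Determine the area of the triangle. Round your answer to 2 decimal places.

Law of sines: sin M = m·sin L/l ≈ 0.79603.
Since l ≥ m, only the acute value applies: ∠M ≈ 52.75°.
Then ∠K = 180° − ∠L − ∠M ≈ 15.15°.
Law of sines gives k = l·sin K/sin L ≈ 32.037.
Area = ½·l·m·sin K ≈ 1448.6.

area ≈ 1448.56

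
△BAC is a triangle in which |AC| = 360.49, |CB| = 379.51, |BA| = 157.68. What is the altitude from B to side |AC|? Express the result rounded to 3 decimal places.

Semiperimeter s = (360.49 + 379.51 + 157.68)/2 = 448.84.
Heron's formula: area = √(448.84·88.35·69.33·291.16) ≈ 28293.
The altitude from B has length 2·area/|AC| ≈ 156.97.

156.968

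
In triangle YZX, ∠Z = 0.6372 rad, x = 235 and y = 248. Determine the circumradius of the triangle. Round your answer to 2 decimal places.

127.57

By the law of cosines, z² = x² + y² − 2·x·y·cos Z = 23042, so z ≈ 151.8.
Area = ½·x·y·sin Z ≈ 17337.
Circumradius = z/(2 sin Z) ≈ 127.57.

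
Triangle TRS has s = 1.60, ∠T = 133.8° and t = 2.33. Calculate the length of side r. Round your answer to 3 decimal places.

0.916

Law of sines: sin S = s·sin T/t ≈ 0.49563.
Since t ≥ s, only the acute value applies: ∠S ≈ 29.71°.
Then ∠R = 180° − ∠T − ∠S ≈ 16.49°.
Law of sines gives r = t·sin R/sin T ≈ 0.91626.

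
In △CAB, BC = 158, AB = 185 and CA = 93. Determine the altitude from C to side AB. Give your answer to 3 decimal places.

Semiperimeter s = (185 + 158 + 93)/2 = 218.
Heron's formula: area = √(218·33·60·125) ≈ 7345.4.
The altitude from C has length 2·area/AB ≈ 79.41.

79.410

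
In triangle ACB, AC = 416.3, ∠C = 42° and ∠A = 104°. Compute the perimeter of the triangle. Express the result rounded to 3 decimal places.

1636.797

The third angle is ∠B = 180° − ∠A − ∠C = 34.00°.
Law of sines: CB = AC·sin A/sin B ≈ 722.35.
Law of sines: BA = AC·sin C/sin B ≈ 498.14.
Semiperimeter s = (722.35+498.14+416.3)/2 = 818.4.
Perimeter = 722.35 + 498.14 + 416.3 = 1636.8.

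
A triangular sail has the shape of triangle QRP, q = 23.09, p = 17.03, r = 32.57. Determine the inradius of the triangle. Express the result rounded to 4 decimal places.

5.1567

Semiperimeter s = (23.09 + 32.57 + 17.03)/2 = 36.345.
Heron's formula: area = √(36.345·13.255·3.775·19.315) ≈ 187.42.
Inradius = area/s = 187.42/36.345 ≈ 5.1567.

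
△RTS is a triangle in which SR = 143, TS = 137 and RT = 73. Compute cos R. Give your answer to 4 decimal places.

By the law of cosines, cos R = (SR² + RT² − TS²) / (2·SR·RT) ≈ 0.33571, so ∠R ≈ 1.228 rad.

cos R ≈ 0.3357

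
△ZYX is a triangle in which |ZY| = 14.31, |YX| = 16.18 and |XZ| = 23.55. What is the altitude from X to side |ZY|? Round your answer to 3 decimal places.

Semiperimeter s = (16.18 + 23.55 + 14.31)/2 = 27.02.
Heron's formula: area = √(27.02·10.84·3.47·12.71) ≈ 113.66.
The altitude from X has length 2·area/|ZY| ≈ 15.885.

15.885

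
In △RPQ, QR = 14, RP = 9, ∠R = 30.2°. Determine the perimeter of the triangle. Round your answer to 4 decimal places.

By the law of cosines, PQ² = QR² + RP² − 2·QR·RP·cos R = 59.203, so PQ ≈ 7.6943.
Semiperimeter s = (7.6943+14+9)/2 = 15.347.
Perimeter = 7.6943 + 14 + 9 = 30.694.

perimeter ≈ 30.6943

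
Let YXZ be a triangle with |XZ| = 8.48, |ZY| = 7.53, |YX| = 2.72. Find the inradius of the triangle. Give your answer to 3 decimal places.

r ≈ 1.073

Semiperimeter s = (8.48 + 7.53 + 2.72)/2 = 9.365.
Heron's formula: area = √(9.365·0.885·1.835·6.645) ≈ 10.053.
Inradius = area/s = 10.053/9.365 ≈ 1.0735.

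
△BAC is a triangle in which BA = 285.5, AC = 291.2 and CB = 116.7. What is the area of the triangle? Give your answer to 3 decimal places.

Semiperimeter s = (291.2 + 116.7 + 285.5)/2 = 346.7.
Heron's formula: area = √(346.7·55.5·230·61.2) ≈ 16457.

area ≈ 16457.469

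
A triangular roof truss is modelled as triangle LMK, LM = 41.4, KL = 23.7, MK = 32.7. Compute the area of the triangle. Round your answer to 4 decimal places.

area ≈ 386.9393

Semiperimeter s = (32.7 + 23.7 + 41.4)/2 = 48.9.
Heron's formula: area = √(48.9·16.2·25.2·7.5) ≈ 386.94.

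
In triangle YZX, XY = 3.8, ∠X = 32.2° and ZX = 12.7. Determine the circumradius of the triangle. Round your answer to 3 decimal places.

By the law of cosines, YZ² = ZX² + XY² − 2·ZX·XY·cos X = 94.055, so YZ ≈ 9.6982.
Area = ½·ZX·XY·sin X ≈ 12.858.
Circumradius = YZ/(2 sin X) ≈ 9.0999.

R ≈ 9.100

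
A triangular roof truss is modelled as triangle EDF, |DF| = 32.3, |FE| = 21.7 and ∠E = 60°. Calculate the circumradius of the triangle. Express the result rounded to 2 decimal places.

18.65

Law of sines: sin D = |FE|·sin E/|DF| ≈ 0.58182.
Since |DF| ≥ |FE|, only the acute value applies: ∠D ≈ 35.58°.
Then ∠F = 180° − ∠E − ∠D ≈ 84.42°.
Law of sines gives |ED| = |DF|·sin F/sin E ≈ 37.12.
Circumradius = |DF|/(2 sin E) ≈ 18.648.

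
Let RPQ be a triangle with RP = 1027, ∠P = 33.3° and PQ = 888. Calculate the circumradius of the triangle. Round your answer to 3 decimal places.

By the law of cosines, QR² = RP² + PQ² − 2·RP·PQ·cos P = 3.188e+05, so QR ≈ 564.62.
Area = ½·RP·PQ·sin P ≈ 2.5035e+05.
Circumradius = QR/(2 sin P) ≈ 514.21.

514.208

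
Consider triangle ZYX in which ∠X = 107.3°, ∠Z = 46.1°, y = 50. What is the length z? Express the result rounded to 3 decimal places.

The third angle is ∠Y = 180° − ∠X − ∠Z = 26.60°.
Law of sines: z = y·sin Z/sin Y ≈ 80.462.

80.462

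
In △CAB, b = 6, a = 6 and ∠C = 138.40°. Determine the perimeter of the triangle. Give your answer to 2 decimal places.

23.22

By the law of cosines, c² = a² + b² − 2·a·b·cos C = 125.84, so c ≈ 11.218.
Semiperimeter s = (11.218+6+6)/2 = 11.609.
Perimeter = 11.218 + 6 + 6 = 23.218.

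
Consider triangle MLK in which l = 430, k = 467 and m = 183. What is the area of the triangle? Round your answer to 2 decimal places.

39344.93

Semiperimeter s = (183 + 430 + 467)/2 = 540.
Heron's formula: area = √(540·357·110·73) ≈ 39345.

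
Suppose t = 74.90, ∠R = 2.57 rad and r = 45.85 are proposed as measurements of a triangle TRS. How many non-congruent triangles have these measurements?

0

t·sin R = 74.90·sin(2.57 rad) ≈ 40.52.
Since ∠R is not acute, a triangle exists only if r > t; here r ≤ t, so there is no triangle.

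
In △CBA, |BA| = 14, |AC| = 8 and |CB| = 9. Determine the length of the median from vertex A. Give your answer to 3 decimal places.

Median from A: ½√(2·|BA|² + 2·|AC|² − |CB|²) ≈ 10.476.

10.476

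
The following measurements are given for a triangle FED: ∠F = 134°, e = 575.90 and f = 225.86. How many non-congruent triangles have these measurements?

0

e·sin F = 575.90·sin(134°) ≈ 414.3.
Since ∠F is not acute, a triangle exists only if f > e; here f ≤ e, so there is no triangle.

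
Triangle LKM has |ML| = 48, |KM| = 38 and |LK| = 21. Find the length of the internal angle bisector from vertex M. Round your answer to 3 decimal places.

t_M ≈ 41.415

By the law of cosines, cos M = (|KM|² + |ML|² − |LK|²) / (2·|KM|·|ML|) ≈ 0.90652, so ∠M ≈ 24.97°.
The bisector from M has length 2·|KM|·|ML|·cos(∠M/2)/(|KM|+|ML|) ≈ 41.415.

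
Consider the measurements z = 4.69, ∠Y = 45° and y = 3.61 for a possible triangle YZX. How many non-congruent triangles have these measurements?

2

z·sin Y = 4.69·sin(45°) ≈ 3.316.
Since z sin Y < y < z (3.316 < 3.61 < 4.69), two triangles exist.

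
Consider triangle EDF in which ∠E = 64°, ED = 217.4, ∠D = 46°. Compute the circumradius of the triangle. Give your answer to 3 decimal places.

R ≈ 115.676

The third angle is ∠F = 180° − ∠E − ∠D = 70.00°.
Law of sines: DF = ED·sin E/sin F ≈ 207.94.
Law of sines: FE = ED·sin D/sin F ≈ 166.42.
Circumradius = ED/(2 sin F) ≈ 115.68.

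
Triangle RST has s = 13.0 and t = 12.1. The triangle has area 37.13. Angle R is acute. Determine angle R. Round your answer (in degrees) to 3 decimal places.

∠R ≈ 28.170°

From area = ½·s·t·sin R, we get sin R = 2·area/(s·t) ≈ 0.47209.
Taking the acute solution, ∠R ≈ 28.17°.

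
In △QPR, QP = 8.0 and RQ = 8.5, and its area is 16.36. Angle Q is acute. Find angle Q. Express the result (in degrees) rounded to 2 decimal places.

From area = ½·RQ·QP·sin Q, we get sin Q = 2·area/(RQ·QP) ≈ 0.48118.
Taking the acute solution, ∠Q ≈ 28.76°.

28.76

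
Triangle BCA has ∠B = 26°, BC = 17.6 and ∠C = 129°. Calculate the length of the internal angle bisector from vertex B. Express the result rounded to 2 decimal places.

The third angle is ∠A = 180° − ∠B − ∠C = 25.00°.
Law of sines: CA = BC·sin B/sin A ≈ 18.256.
Law of sines: AB = BC·sin C/sin A ≈ 32.364.
The bisector from B has length 2·AB·BC·cos(∠B/2)/(AB+BC) ≈ 22.216.

t_B ≈ 22.22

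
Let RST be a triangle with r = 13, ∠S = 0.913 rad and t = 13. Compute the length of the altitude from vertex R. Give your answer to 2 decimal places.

10.29

By the law of cosines, s² = t² + r² − 2·t·r·cos S = 131.36, so s ≈ 11.461.
Area = ½·t·r·sin S ≈ 66.868.
The altitude from R has length 2·area/r ≈ 10.287.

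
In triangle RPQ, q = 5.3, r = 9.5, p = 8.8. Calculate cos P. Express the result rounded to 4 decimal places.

By the law of cosines, cos P = (q² + r² − p²) / (2·q·r) ≈ 0.40616, so ∠P ≈ 66.04°.

0.4062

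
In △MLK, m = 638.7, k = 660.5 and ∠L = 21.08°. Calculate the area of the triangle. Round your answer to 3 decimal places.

Area = ½·k·m·sin L ≈ 75866.

75865.673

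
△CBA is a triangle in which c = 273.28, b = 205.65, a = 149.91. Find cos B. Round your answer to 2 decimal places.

cos B ≈ 0.67

By the law of cosines, cos B = (a² + c² − b²) / (2·a·c) ≈ 0.66959, so ∠B ≈ 47.96°.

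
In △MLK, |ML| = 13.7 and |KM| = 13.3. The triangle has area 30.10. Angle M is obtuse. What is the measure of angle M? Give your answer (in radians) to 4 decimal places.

From area = ½·|KM|·|ML|·sin M, we get sin M = 2·area/(|KM|·|ML|) ≈ 0.33039.
Taking the obtuse solution, ∠M ≈ 2.805 rad.

∠M ≈ 2.8049 rad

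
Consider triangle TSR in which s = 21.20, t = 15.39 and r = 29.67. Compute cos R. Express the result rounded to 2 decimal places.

cos R ≈ -0.30

By the law of cosines, cos R = (t² + s² − r²) / (2·t·s) ≈ -0.29733, so ∠R ≈ 107.30°.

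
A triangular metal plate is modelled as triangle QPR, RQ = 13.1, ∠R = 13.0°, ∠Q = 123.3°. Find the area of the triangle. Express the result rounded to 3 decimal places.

23.351

The third angle is ∠P = 180° − ∠R − ∠Q = 43.70°.
Law of sines: PR = RQ·sin Q/sin P ≈ 15.848.
Law of sines: QP = RQ·sin R/sin P ≈ 4.2654.
Area = ½·RQ·PR·sin R ≈ 23.351.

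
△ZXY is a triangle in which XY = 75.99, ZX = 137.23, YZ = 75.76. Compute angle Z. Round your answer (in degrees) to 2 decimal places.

By the law of cosines, cos Z = (YZ² + ZX² − XY²) / (2·YZ·ZX) ≈ 0.90401, so ∠Z ≈ 25.31°.

25.31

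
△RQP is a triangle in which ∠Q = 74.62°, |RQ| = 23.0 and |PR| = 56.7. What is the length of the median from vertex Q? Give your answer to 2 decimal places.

Law of sines: sin P = |RQ|·sin Q/|PR| ≈ 0.39112.
Since |PR| ≥ |RQ|, only the acute value applies: ∠P ≈ 23.02°.
Then ∠R = 180° − ∠Q − ∠P ≈ 82.36°.
Law of sines gives |QP| = |PR|·sin R/sin Q ≈ 58.283.
Median from Q: ½√(2·|RQ|² + 2·|QP|² − |PR|²) ≈ 34.048.

34.05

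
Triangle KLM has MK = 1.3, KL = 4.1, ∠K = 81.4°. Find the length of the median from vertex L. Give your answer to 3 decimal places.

By the law of cosines, LM² = MK² + KL² − 2·MK·KL·cos K = 16.906, so LM ≈ 4.1117.
Median from L: ½√(2·KL² + 2·LM² − MK²) ≈ 4.0541.

4.054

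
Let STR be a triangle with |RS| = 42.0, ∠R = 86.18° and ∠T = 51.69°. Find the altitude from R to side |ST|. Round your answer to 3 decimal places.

The third angle is ∠S = 180° − ∠T − ∠R = 42.13°.
Law of sines: |TR| = |RS|·sin S/sin T ≈ 35.906.
Law of sines: |ST| = |RS|·sin R/sin T ≈ 53.407.
Area = ½·|RS|·|TR|·sin R ≈ 752.35.
The altitude from R has length 2·area/|ST| ≈ 28.174.

h_R ≈ 28.174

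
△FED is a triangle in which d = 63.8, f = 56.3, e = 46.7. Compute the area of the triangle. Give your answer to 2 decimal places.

Semiperimeter s = (56.3 + 46.7 + 63.8)/2 = 83.4.
Heron's formula: area = √(83.4·27.1·36.7·19.6) ≈ 1275.1.

area ≈ 1275.05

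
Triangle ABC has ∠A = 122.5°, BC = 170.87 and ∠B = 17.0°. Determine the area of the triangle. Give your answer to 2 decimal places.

The third angle is ∠C = 180° − ∠A − ∠B = 40.50°.
Law of sines: CA = BC·sin B/sin A ≈ 59.234.
Law of sines: AB = BC·sin C/sin A ≈ 131.58.
Area = ½·BC·CA·sin C ≈ 3286.6.

3286.64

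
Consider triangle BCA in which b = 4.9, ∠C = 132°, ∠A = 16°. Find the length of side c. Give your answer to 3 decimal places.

6.872

The third angle is ∠B = 180° − ∠C − ∠A = 32.00°.
Law of sines: c = b·sin C/sin B ≈ 6.8716.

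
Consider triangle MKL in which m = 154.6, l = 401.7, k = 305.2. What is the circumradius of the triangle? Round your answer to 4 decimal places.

By the law of cosines, cos M = (k² + l² − m²) / (2·k·l) ≈ 0.94050, so ∠M ≈ 19.86°.
Circumradius = m/(2 sin M) ≈ 227.49.

227.4936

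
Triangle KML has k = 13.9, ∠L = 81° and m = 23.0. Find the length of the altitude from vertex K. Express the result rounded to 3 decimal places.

h_K ≈ 22.717

By the law of cosines, l² = k² + m² − 2·k·m·cos L = 622.19, so l ≈ 24.944.
Area = ½·k·m·sin L ≈ 157.88.
The altitude from K has length 2·area/k ≈ 22.717.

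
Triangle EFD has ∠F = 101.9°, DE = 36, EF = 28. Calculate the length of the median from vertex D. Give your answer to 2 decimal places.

24.63

Law of sines: sin D = EF·sin F/DE ≈ 0.76106.
Since DE ≥ EF, only the acute value applies: ∠D ≈ 49.56°.
Then ∠E = 180° − ∠F − ∠D ≈ 28.54°.
Law of sines gives FD = DE·sin E/sin F ≈ 17.579.
Median from D: ½√(2·FD² + 2·DE² − EF²) ≈ 24.627.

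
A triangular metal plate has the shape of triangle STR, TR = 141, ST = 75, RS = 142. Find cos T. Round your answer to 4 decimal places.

0.2526

By the law of cosines, cos T = (ST² + TR² − RS²) / (2·ST·TR) ≈ 0.25258, so ∠T ≈ 1.3155 rad.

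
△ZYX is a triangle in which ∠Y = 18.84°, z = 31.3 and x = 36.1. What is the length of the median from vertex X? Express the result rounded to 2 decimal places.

15.37

By the law of cosines, y² = x² + z² − 2·x·z·cos Y = 144.11, so y ≈ 12.005.
Median from X: ½√(2·z² + 2·y² − x²) ≈ 15.366.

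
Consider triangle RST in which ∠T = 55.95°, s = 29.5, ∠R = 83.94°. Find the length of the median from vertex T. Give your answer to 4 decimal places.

m_T ≈ 33.3456

The third angle is ∠S = 180° − ∠T − ∠R = 40.11°.
Law of sines: r = s·sin R/sin S ≈ 45.533.
Law of sines: t = s·sin T/sin S ≈ 37.939.
Median from T: ½√(2·r² + 2·s² − t²) ≈ 33.346.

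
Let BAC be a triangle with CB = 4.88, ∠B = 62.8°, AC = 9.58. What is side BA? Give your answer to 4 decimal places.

Law of sines: sin A = CB·sin B/AC ≈ 0.45306.
Since AC ≥ CB, only the acute value applies: ∠A ≈ 26.94°.
Then ∠C = 180° − ∠B − ∠A ≈ 90.26°.
Law of sines gives BA = AC·sin C/sin B ≈ 10.771.

10.7710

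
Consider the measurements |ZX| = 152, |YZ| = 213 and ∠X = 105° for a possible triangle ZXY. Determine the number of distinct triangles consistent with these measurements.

1

|ZX|·sin X = 152·sin(105°) ≈ 146.8.
Since ∠X is not acute, a triangle exists only if |YZ| > |ZX|; here |YZ| > |ZX|, so there is exactly one triangle.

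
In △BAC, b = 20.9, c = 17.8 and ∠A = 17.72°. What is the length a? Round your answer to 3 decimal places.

6.702

By the law of cosines, a² = c² + b² − 2·c·b·cos A = 44.911, so a ≈ 6.7015.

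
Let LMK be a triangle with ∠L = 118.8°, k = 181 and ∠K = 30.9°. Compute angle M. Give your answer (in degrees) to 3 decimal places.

The third angle is ∠M = 180° − ∠K − ∠L = 30.30°.

∠M ≈ 30.300°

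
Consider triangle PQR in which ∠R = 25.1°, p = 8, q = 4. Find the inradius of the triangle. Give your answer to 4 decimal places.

0.8131

By the law of cosines, r² = p² + q² − 2·p·q·cos R = 22.044, so r ≈ 4.6951.
Area = ½·p·q·sin R ≈ 6.7872.
Semiperimeter s = (8+4+4.6951)/2 = 8.3475.
Inradius = area/s = 6.7872/8.3475 ≈ 0.81308.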